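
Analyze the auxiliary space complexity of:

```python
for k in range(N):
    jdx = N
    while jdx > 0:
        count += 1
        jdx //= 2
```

Space complexity: O(1).
Only a constant amount of auxiliary storage is used; nothing grows with n.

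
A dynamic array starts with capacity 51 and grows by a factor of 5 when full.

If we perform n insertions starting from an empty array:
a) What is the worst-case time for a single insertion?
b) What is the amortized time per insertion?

(a) Worst-case single insertion: O(n) -- when the array is full at capacity c, the resize copies all c elements, and c can be Theta(n).
(b) Resizes happen at sizes 51, 255, 1275, ... Total copy cost for n insertions: 51 + 255 + ... = O(n) (geometric series with ratio 1/5). Amortized cost per insertion: O(n)/n = O(1).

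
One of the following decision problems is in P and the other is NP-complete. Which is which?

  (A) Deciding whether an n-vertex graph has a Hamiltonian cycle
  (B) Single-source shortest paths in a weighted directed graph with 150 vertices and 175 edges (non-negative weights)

(A) is NP-complete: one of Karp's 21 NP-complete problems.
(B) is P: Dijkstra's algorithm runs in O((V+E) log V).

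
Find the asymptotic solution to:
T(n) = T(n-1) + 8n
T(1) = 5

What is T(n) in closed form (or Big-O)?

Unrolling: T(n) = 5 + 8*(2 + 3 + ... + n) = 5 + 8*(n(n+1)/2 - 1) = O(n^2).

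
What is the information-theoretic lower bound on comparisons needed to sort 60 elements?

There are 60! = 8320987112741390144276341183223364380754172606361245952449277696409600000000000000 possible orderings. Each comparison gives 1 bit. We need at least ceil(log_2(8320987112741390144276341183223364380754172606361245952449277696409600000000000000)) = 273 comparisons.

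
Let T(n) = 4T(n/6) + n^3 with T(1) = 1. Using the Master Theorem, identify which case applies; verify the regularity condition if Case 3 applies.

a=4, b=6, f(n)=n^3.
log_6(4) = 0.7737 < 3.
f(n) = Omega(n^(0.7737+epsilon)) for some epsilon > 0, so Case 3 is the candidate.
Regularity: a*f(n/b) = 4*1*(n/6)^3 = (4/216)*1*n^3 <= c*f(n) with c = 4/216 < 1. Satisfied.
Case 3: T(n) = Theta(n^3).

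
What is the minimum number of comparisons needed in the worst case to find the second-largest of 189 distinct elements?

Lower bound: finding the max needs 189-1 comparisons. By the adversary weight-doubling argument, the max must personally win >= ceil(log_2(189)) = 8 comparisons; the 2nd-largest is among those 8 losers, needing 8-1 more comparisons. Total >= 189-1 + 8-1 = 195. A balanced knockout tournament achieves this.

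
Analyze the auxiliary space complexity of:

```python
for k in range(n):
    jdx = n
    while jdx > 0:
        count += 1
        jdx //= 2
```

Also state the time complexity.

Space complexity: O(1).
Only a constant amount of auxiliary storage is used; nothing grows with n.
Time complexity: O(n log n).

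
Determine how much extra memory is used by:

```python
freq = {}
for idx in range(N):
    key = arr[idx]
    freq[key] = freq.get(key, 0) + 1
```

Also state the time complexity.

Space complexity: O(n).
Auxiliary storage grows linearly with the input size n in the worst case.
Time complexity: O(n).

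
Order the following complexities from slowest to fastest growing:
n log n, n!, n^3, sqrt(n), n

Ordered by growth rate: sqrt(n) < n < n log n < n^3 < n!.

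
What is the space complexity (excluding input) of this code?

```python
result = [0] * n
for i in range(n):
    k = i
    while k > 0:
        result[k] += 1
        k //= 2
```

Space complexity: O(n).
Auxiliary storage grows linearly with the input size n in the worst case.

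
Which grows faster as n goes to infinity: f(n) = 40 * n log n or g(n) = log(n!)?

f(n) = 40 * n log n and g(n) = log(n!) are Theta of each other: Stirling: log(n!) = n log n - n + O(log n) = Theta(n log n); the constant 40 doesn't change the Theta class.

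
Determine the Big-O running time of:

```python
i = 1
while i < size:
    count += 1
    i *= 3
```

Time complexity: O(log n).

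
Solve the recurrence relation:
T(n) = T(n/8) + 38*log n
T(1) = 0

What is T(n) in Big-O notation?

Each of the log_8(n) levels adds O(log n). T(n) = O(log^2 n).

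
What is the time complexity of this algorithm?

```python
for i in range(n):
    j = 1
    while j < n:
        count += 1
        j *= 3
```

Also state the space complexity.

Time complexity: O(n log n).
Space complexity: O(1).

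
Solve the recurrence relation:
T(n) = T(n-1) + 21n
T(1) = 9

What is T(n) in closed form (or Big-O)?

Unrolling: T(n) = 9 + 21*(2 + 3 + ... + n) = 9 + 21*(n(n+1)/2 - 1) = O(n^2).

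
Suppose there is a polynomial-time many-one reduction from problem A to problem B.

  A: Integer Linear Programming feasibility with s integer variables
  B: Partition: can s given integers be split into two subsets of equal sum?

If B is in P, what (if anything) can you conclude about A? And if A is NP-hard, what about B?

A poly-time reduction A <=_p B means any A-instance can be transformed to a B-instance in poly time.
If B is in P: compose the reduction with B's poly-time algorithm to solve A in poly time, so A is in P.
If A is NP-hard: every NP problem reduces to A, which reduces to B; composing reductions, every NP problem reduces to B, so B is NP-hard.
(Here in fact A is NP-complete and B is NP-complete.)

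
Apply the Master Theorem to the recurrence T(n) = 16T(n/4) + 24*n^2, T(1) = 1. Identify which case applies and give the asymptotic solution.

a=16, b=4, f(n)=24*n^2.
log_4(16) = 2, so n^(log_b(a)) = n^2.
f(n) = Theta(n^2), so Case 2 applies.
T(n) = Theta(n^2 log n).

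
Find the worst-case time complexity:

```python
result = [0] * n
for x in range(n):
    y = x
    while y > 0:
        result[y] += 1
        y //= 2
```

Time complexity: O(n log n).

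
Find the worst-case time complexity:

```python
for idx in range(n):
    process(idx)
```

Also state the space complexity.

Time complexity: O(n).
Space complexity: O(1).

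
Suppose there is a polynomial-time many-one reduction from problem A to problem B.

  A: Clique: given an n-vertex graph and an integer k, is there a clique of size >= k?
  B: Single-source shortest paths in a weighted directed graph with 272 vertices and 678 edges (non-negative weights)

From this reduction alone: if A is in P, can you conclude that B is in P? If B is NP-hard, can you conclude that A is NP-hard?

A poly-time reduction A <=_p B transfers tractability DOWN (B easy => A easy) and hardness UP (A hard => B hard), not the reverse.
From A in P, the reduction alone does NOT give B in P: any problem in P trivially reduces to SAT, yet SAT is not known to be in P.
From B NP-hard, the reduction alone does NOT give A NP-hard: again, easy problems reduce to hard ones.
(Here in fact A is NP-complete and B is in P, so no such reduction is known -- its existence would imply P = NP; the analysis concerns only what the assumed reduction would or would not let you conclude.)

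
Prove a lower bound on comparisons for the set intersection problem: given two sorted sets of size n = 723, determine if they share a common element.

For two sorted arrays of size n = 723, any correct algorithm must examine Omega(n) elements. If fewer are examined, an adversary places a common element in an unexamined gap. A merge-based scan achieves O(n), so the bound is tight.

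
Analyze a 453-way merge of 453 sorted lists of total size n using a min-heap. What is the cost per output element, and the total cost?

Maintain a min-heap of size 453 holding the current head of each list. Each output step does one extract-min (O(log 453)) and one insert of that list's next element (O(log 453)). Each of the n elements passes through the heap exactly once, so the total cost is O(n log 453), i.e. O(log 453) per output element.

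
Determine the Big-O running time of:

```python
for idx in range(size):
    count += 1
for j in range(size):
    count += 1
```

Time complexity: O(n).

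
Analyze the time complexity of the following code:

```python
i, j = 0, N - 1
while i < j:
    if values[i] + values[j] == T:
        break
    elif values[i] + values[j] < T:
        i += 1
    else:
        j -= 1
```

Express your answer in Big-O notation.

Time complexity: O(n).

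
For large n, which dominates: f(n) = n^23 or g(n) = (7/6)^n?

g(n) = (7/6)^n grows faster: (7/6)^n is exponential with base 7/6 > 1, dominating every polynomial.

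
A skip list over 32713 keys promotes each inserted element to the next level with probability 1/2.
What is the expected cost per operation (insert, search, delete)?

Expected number of levels is O(log_2(32713)) = O(log n). A search visits O(1) expected nodes per level over O(log n) levels. Insert/delete are a search plus O(1) pointer updates per level. Expected O(log n) per operation.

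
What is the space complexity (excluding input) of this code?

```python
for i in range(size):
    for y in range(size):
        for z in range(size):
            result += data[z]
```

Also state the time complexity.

Space complexity: O(1).
Only a constant amount of auxiliary storage is used; nothing grows with n.
Time complexity: O(n^3).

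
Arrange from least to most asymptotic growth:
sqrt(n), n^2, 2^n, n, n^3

Ordered by growth rate: sqrt(n) < n < n^2 < n^3 < 2^n.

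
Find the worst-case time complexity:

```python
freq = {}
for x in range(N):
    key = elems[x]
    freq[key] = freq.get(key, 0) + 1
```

Time complexity: O(n).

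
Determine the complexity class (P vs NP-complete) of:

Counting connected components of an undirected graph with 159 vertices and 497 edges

This problem is in P: BFS/DFS visits each vertex and edge once: O(V+E).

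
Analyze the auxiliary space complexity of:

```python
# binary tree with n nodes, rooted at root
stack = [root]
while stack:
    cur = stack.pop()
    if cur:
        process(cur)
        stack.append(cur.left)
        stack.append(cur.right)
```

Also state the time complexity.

Space complexity: O(n).
Auxiliary storage grows linearly with the input size n in the worst case.
Time complexity: O(n).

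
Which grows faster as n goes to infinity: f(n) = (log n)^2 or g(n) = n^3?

g(n) = n^3 grows faster: any positive polynomial dominates any polylog.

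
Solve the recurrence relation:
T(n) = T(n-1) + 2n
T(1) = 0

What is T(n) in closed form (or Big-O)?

Unrolling: T(n) = 0 + 2*(2 + 3 + ... + n) = 0 + 2*(n(n+1)/2 - 1) = O(n^2).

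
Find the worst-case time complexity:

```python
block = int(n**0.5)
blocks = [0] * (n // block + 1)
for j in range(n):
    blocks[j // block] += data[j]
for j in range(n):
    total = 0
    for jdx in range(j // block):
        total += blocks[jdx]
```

Time complexity: O(n * sqrt(n)).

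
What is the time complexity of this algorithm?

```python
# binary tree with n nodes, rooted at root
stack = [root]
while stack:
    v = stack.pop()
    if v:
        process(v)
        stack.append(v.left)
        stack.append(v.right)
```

Time complexity: O(n).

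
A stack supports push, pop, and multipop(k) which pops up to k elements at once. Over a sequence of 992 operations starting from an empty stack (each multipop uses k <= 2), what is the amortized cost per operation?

Each element is pushed exactly once and popped at most once (whether by pop or as part of a multipop). So the total number of individual pops over the whole sequence is at most the number of pushes, which is at most 992. Total work <= 2 * 992, hence O(1) amortized per operation.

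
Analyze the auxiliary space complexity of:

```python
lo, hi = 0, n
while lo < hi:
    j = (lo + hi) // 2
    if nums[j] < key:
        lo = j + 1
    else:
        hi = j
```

Space complexity: O(1).
Only a constant amount of auxiliary storage is used; nothing grows with n.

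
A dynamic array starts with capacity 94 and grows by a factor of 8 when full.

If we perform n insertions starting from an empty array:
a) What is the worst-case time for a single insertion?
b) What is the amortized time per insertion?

(a) Worst-case single insertion: O(n) -- when the array is full at capacity c, the resize copies all c elements, and c can be Theta(n).
(b) Resizes happen at sizes 94, 752, 6016, ... Total copy cost for n insertions: 94 + 752 + ... = O(n) (geometric series with ratio 1/8). Amortized cost per insertion: O(n)/n = O(1).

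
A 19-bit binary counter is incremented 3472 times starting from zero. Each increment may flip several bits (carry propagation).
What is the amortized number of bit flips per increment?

Bit i flips on every 2^i-th increment, so over 3472 increments bit i flips floor(3472/2^i) times. Summing over i: total flips < 2 * 3472. Amortized: < 2 = O(1) per increment.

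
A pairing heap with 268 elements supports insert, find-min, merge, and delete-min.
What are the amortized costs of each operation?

Pairing heaps are self-adjusting heap-ordered trees. Insert and merge link two roots: O(1). Find-min reads the root: O(1). Delete-min removes the root, then pairs children in two passes; amortized cost is O(log 268) = O(log n).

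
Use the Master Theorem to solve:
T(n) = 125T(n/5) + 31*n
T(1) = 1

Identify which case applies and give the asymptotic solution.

a=125, b=5, f(n)=31*n.
log_5(125) = 3 > 1.
Since f(n) = O(n^1) is polynomially smaller than n^3, Case 1 applies.
T(n) = Theta(n^3).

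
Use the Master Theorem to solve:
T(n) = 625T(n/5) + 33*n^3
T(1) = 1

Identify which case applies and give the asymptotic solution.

a=625, b=5, f(n)=33*n^3.
log_5(625) = 4 > 3.
Since f(n) = O(n^3) is polynomially smaller than n^4, Case 1 applies.
T(n) = Theta(n^4).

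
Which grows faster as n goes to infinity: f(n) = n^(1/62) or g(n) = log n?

f(n) = n^(1/62) grows faster: any positive power of n dominates log n.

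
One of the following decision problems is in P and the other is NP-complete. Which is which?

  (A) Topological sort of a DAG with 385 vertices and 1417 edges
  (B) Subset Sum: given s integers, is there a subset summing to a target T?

(A) is P: DFS-based topological sort runs in O(V+E).
(B) is NP-complete: one of Karp's 21 NP-complete problems.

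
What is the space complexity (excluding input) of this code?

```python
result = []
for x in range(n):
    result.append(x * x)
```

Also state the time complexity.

Space complexity: O(n).
Auxiliary storage grows linearly with the input size n in the worst case.
Time complexity: O(n).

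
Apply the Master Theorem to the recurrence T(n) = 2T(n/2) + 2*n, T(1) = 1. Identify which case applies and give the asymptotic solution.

a=2, b=2, f(n)=2*n.
log_2(2) = 1, so n^(log_b(a)) = n.
f(n) = Theta(n), so Case 2 applies.
T(n) = Theta(n log n).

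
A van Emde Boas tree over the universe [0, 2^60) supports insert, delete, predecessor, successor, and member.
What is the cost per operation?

vEB recursively partitions [0, 1152921504606846976) into sqrt(u) clusters of size sqrt(u). Each operation recurses into either one cluster or the summary, never both: T(u) = T(sqrt(u)) + O(1) => T(u) = O(log log u) = O(log 60). This is worst-case, not just amortized.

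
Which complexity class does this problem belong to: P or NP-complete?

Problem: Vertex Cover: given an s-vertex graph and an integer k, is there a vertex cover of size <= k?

This problem is NP-complete: one of Karp's 21 NP-complete problems (with k part of the input; for any fixed constant k it is in P).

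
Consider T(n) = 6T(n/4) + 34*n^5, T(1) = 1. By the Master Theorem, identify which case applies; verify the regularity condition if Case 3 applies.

a=6, b=4, f(n)=34*n^5.
log_4(6) = 1.292 < 5.
f(n) = Omega(n^(1.292+epsilon)) for some epsilon > 0, so Case 3 is the candidate.
Regularity: a*f(n/b) = 6*34*(n/4)^5 = (6/1024)*34*n^5 <= c*f(n) with c = 6/1024 < 1. Satisfied.
Case 3: T(n) = Theta(n^5).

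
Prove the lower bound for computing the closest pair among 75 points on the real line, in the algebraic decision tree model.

Reduction from element distinctness: given 75 reals, the closest-pair distance is 0 iff two are equal. Element distinctness has an Omega(n log n) lower bound in the algebraic decision tree model (Ben-Or). Therefore closest pair on a line also requires Omega(n log n). Sorting then a linear scan achieves this.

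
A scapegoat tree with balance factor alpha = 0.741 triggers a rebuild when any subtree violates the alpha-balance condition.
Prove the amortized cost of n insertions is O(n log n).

Define potential Phi = c * sum of |size(left(v)) - size(right(v))| over all nodes. An insertion at depth d costs O(d) = O(log n) and increases Phi by O(log n). When a rebuild of subtree of size s occurs, it costs O(s) but reduces Phi by Omega(s). With alpha = 0.741, between rebuilds Omega(s) insertions must occur. Amortized cost per insertion: O(log n).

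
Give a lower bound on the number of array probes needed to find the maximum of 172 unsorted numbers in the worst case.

Adversary: any unprobed cell could hold a value larger than everything seen so far. If fewer than 172 cells are probed, the adversary places the max in an unprobed cell. So all 172 cells must be examined; together with 172-1 comparisons this is tight.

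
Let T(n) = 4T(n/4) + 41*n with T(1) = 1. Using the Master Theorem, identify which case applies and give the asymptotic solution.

a=4, b=4, f(n)=41*n.
log_4(4) = 1, so n^(log_b(a)) = n.
f(n) = Theta(n), so Case 2 applies.
T(n) = Theta(n log n).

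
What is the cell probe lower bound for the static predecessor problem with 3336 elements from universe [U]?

The Patrascu-Thorup lower bound shows any data structure on n = 3336 elements using O(n * polylog(n)) space requires Omega(log log U) query time. van Emde Boas trees achieve O(log log U) with O(U) space.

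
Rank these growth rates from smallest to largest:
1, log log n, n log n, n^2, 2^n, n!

Ordered by growth rate: 1 < log log n < n log n < n^2 < 2^n < n!.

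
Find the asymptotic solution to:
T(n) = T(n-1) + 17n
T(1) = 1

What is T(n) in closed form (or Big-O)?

Unrolling: T(n) = 1 + 17*(2 + 3 + ... + n) = 1 + 17*(n(n+1)/2 - 1) = O(n^2).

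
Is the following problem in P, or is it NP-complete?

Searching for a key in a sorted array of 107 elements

This problem is in P: binary search runs in O(log n).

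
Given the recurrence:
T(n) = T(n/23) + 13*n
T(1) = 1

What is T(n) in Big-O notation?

Geometric series: 13*n*(1 + 1/23 + 1/23^2 + ...) = O(n). T(n) = O(n).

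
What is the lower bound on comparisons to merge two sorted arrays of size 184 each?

To merge two sorted arrays of size 184, we need at least 367 comparisons in the worst case. An adversary can force every element to be compared.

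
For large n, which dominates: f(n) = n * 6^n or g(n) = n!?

g(n) = n! grows faster: by Stirling n! ~ (n/e)^n sqrt(2*pi*n); (n/e)^n eventually dominates n * 6^n.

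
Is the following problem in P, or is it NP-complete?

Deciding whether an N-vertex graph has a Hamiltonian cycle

This problem is NP-complete: one of Karp's 21 NP-complete problems.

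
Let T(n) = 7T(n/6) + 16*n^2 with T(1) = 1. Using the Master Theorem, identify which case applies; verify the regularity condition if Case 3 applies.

a=7, b=6, f(n)=16*n^2.
log_6(7) = 1.086 < 2.
f(n) = Omega(n^(1.086+epsilon)) for some epsilon > 0, so Case 3 is the candidate.
Regularity: a*f(n/b) = 7*16*(n/6)^2 = (7/36)*16*n^2 <= c*f(n) with c = 7/36 < 1. Satisfied.
Case 3: T(n) = Theta(n^2).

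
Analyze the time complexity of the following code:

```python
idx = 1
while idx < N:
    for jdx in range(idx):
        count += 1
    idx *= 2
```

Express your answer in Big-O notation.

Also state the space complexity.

Time complexity: O(n).
Space complexity: O(1).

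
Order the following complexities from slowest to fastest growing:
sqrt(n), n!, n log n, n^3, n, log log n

Ordered by growth rate: log log n < sqrt(n) < n < n log n < n^3 < n!.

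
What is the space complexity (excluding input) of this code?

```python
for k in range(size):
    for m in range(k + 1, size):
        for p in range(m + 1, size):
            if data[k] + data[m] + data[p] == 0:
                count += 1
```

Space complexity: O(1).
Only a constant amount of auxiliary storage is used; nothing grows with n.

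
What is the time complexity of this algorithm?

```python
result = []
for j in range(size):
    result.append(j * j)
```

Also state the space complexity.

Time complexity: O(n).
Space complexity: O(n).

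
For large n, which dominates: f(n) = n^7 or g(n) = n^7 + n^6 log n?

f(n) = n^7 and g(n) = n^7 + n^6 log n are Theta of each other: the lower-order n^6 log n term is o(n^7); both are Theta(n^7).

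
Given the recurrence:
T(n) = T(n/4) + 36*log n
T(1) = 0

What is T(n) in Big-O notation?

Each of the log_4(n) levels adds O(log n). T(n) = O(log^2 n).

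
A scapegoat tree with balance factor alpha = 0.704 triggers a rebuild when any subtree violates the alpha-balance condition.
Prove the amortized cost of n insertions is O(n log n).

Define potential Phi = c * sum of |size(left(v)) - size(right(v))| over all nodes. An insertion at depth d costs O(d) = O(log n) and increases Phi by O(log n). When a rebuild of subtree of size s occurs, it costs O(s) but reduces Phi by Omega(s). With alpha = 0.704, between rebuilds Omega(s) insertions must occur. Amortized cost per insertion: O(log n).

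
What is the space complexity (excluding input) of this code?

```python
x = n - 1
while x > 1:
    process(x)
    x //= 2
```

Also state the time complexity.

Space complexity: O(1).
Only a constant amount of auxiliary storage is used; nothing grows with n.
Time complexity: O(log n).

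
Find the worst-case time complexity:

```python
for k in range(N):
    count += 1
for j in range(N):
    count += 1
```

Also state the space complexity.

Time complexity: O(n).
Space complexity: O(1).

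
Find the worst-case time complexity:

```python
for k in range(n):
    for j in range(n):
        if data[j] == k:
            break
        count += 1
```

Time complexity: O(n^2).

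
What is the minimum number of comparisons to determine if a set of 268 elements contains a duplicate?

Determining if 268 elements are all distinct requires Omega(n log n) comparisons in the comparison model. This follows from the element distinctness lower bound.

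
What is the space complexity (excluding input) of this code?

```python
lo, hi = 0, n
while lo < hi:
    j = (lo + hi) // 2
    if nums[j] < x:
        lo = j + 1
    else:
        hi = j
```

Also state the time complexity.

Space complexity: O(1).
Only a constant amount of auxiliary storage is used; nothing grows with n.
Time complexity: O(log n).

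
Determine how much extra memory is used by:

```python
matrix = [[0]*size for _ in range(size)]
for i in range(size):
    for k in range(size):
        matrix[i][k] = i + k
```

Space complexity: O(n^2).
A 2D structure of size n x n is allocated.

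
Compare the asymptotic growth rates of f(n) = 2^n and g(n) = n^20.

f(n) = 2^n grows faster: any exponential with base > 1 dominates every polynomial.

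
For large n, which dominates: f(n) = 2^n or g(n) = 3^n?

g(n) = 3^n grows faster: (3/2)^n -> infinity since 3/2 > 1.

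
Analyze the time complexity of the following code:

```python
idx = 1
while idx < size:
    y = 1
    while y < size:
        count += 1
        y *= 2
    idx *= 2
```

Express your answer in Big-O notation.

Time complexity: O(log^2 n).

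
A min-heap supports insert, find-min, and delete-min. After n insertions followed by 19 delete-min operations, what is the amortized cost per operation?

Insert takes O(log n) worst case. Delete-min takes O(log n). Over a sequence of n inserts and 19 delete-mins, total cost is O((n + 19) log n). Amortized per operation: O(log n).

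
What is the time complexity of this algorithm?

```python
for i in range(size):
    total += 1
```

Time complexity: O(n).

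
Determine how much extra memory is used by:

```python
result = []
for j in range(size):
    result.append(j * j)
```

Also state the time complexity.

Space complexity: O(n).
Auxiliary storage grows linearly with the input size n in the worst case.
Time complexity: O(n).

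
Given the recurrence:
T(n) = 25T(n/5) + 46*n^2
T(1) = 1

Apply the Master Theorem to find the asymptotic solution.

a=25, b=5, f(n)=46*n^2. log_5(25) = 2. Case 2: T(n) = O(n^2 log n).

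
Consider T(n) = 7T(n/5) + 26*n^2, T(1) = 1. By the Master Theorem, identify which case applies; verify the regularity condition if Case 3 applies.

a=7, b=5, f(n)=26*n^2.
log_5(7) = 1.209 < 2.
f(n) = Omega(n^(1.209+epsilon)) for some epsilon > 0, so Case 3 is the candidate.
Regularity: a*f(n/b) = 7*26*(n/5)^2 = (7/25)*26*n^2 <= c*f(n) with c = 7/25 < 1. Satisfied.
Case 3: T(n) = Theta(n^2).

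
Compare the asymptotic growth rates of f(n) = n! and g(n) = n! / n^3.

f(n) = n! grows faster: the ratio n!/(n!/n^3) = n^3 -> infinity.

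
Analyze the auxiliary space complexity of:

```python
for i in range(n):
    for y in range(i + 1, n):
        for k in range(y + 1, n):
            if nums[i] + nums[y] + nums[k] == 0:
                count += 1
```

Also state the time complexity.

Space complexity: O(1).
Only a constant amount of auxiliary storage is used; nothing grows with n.
Time complexity: O(n^3).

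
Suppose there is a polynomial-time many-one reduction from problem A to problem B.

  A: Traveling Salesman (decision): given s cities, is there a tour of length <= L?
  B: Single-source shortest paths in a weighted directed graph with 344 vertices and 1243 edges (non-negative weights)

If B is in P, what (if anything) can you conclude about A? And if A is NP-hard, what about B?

A poly-time reduction A <=_p B means any A-instance can be transformed to a B-instance in poly time.
If B is in P: compose the reduction with B's poly-time algorithm to solve A in poly time, so A is in P.
If A is NP-hard: every NP problem reduces to A, which reduces to B; composing reductions, every NP problem reduces to B, so B is NP-hard.
(Here in fact A is NP-complete and B is in P, so no such reduction is known -- its existence would imply P = NP; the analysis concerns only what the assumed reduction would or would not let you conclude.)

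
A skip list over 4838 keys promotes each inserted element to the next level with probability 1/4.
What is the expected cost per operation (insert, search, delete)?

Expected number of levels is O(log_4(4838)) = O(log n). A search visits O(1) expected nodes per level over O(log n) levels. Insert/delete are a search plus O(1) pointer updates per level. Expected O(log n) per operation.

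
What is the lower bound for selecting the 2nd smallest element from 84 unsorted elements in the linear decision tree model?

Selecting the 2nd smallest of 84 elements requires Omega(n) comparisons. Every element must be compared at least once. The BFPRT algorithm achieves O(n), making this tight.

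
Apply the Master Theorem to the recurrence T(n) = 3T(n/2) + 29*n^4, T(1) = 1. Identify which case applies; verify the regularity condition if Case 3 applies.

a=3, b=2, f(n)=29*n^4.
log_2(3) = 1.585 < 4.
f(n) = Omega(n^(1.585+epsilon)) for some epsilon > 0, so Case 3 is the candidate.
Regularity: a*f(n/b) = 3*29*(n/2)^4 = (3/16)*29*n^4 <= c*f(n) with c = 3/16 < 1. Satisfied.
Case 3: T(n) = Theta(n^4).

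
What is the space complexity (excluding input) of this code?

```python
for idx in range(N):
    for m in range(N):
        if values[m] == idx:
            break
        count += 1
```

Space complexity: O(1).
Only a constant amount of auxiliary storage is used; nothing grows with n.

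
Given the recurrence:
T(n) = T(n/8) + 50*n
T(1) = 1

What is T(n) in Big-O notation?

Geometric series: 50*n*(1 + 1/8 + 1/8^2 + ...) = O(n). T(n) = O(n).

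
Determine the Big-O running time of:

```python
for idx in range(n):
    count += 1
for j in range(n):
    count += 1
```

Time complexity: O(n).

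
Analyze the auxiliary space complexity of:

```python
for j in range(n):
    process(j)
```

Space complexity: O(1).
Only a constant amount of auxiliary storage is used; nothing grows with n.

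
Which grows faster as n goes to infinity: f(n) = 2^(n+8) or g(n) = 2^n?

f(n) = 2^(n+8) and g(n) = 2^n are Theta of each other: 2^(n+8) = 2^8 * 2^n = Theta(2^n).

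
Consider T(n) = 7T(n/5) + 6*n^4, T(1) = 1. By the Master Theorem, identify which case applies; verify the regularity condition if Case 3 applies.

a=7, b=5, f(n)=6*n^4.
log_5(7) = 1.209 < 4.
f(n) = Omega(n^(1.209+epsilon)) for some epsilon > 0, so Case 3 is the candidate.
Regularity: a*f(n/b) = 7*6*(n/5)^4 = (7/625)*6*n^4 <= c*f(n) with c = 7/625 < 1. Satisfied.
Case 3: T(n) = Theta(n^4).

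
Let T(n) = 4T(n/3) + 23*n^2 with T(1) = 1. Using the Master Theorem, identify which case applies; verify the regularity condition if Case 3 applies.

a=4, b=3, f(n)=23*n^2.
log_3(4) = 1.262 < 2.
f(n) = Omega(n^(1.262+epsilon)) for some epsilon > 0, so Case 3 is the candidate.
Regularity: a*f(n/b) = 4*23*(n/3)^2 = (4/9)*23*n^2 <= c*f(n) with c = 4/9 < 1. Satisfied.
Case 3: T(n) = Theta(n^2).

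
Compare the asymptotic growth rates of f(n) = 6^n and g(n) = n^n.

g(n) = n^n grows faster: n^n / 6^n = (n/6)^n -> infinity once n > 6.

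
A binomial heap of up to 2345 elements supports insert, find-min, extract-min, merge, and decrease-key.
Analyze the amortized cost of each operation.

A binomial heap with n <= 2345 elements has at most floor(log_2 2345) + 1 = 12 trees. Using potential Phi = number of trees: Insert adds one tree, but cascading merges reduce count -- amortized O(1). Find-min reads the cached minimum pointer: O(1). Extract-min creates O(log n) new trees: O(log n). Merge combines tree lists: O(log n). Decrease-key sifts the element up its tree of height <= log n: O(log n).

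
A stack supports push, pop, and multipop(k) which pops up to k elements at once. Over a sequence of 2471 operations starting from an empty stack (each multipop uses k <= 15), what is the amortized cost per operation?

Each element is pushed exactly once and popped at most once (whether by pop or as part of a multipop). So the total number of individual pops over the whole sequence is at most the number of pushes, which is at most 2471. Total work <= 2 * 2471, hence O(1) amortized per operation.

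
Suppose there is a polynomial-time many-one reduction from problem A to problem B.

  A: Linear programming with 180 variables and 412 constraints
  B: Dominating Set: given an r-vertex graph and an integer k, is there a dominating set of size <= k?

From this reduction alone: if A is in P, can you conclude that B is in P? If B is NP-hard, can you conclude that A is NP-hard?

A poly-time reduction A <=_p B transfers tractability DOWN (B easy => A easy) and hardness UP (A hard => B hard), not the reverse.
From A in P, the reduction alone does NOT give B in P: any problem in P trivially reduces to SAT, yet SAT is not known to be in P.
From B NP-hard, the reduction alone does NOT give A NP-hard: again, easy problems reduce to hard ones.
(Here in fact A is P and B is NP-complete.)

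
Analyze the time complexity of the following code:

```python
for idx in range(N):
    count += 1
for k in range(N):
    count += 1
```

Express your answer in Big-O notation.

Time complexity: O(n).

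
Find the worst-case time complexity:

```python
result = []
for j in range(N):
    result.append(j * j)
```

Time complexity: O(n).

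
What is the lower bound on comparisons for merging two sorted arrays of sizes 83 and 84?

Adversary argument: with sizes 83 and 84 (differing by at most 1), interleave the two arrays so that every consecutive pair in the output comes from different inputs. Then each of the 166 adjacent output pairs must be directly compared, or the algorithm cannot determine their relative order. So 166 comparisons are necessary; standard merge achieves this.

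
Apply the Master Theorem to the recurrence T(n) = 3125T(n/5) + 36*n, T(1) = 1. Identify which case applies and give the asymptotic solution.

a=3125, b=5, f(n)=36*n.
log_5(3125) = 5 > 1.
Since f(n) = O(n^1) is polynomially smaller than n^5, Case 1 applies.
T(n) = Theta(n^5).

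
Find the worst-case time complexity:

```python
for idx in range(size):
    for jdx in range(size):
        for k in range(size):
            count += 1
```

Time complexity: O(n^3).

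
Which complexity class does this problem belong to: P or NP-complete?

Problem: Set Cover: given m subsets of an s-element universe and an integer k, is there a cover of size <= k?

This problem is NP-complete: one of Karp's 21 NP-complete problems (with k part of the input).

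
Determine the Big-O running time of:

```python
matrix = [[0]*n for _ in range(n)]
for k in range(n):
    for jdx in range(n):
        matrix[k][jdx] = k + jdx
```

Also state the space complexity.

Time complexity: O(n^2).
Space complexity: O(n^2).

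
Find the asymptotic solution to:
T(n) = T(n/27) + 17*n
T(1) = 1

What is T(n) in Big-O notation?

Geometric series: 17*n*(1 + 1/27 + 1/27^2 + ...) = O(n). T(n) = O(n).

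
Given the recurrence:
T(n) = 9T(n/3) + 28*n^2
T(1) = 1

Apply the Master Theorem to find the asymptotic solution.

a=9, b=3, f(n)=28*n^2. log_3(9) = 2. Case 2: T(n) = O(n^2 log n).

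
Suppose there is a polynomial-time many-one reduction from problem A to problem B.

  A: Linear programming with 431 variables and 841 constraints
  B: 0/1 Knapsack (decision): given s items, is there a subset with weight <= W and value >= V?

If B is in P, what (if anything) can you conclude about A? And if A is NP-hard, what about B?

A poly-time reduction A <=_p B means any A-instance can be transformed to a B-instance in poly time.
If B is in P: compose the reduction with B's poly-time algorithm to solve A in poly time, so A is in P.
If A is NP-hard: every NP problem reduces to A, which reduces to B; composing reductions, every NP problem reduces to B, so B is NP-hard.
(Here in fact A is P and B is NP-complete.)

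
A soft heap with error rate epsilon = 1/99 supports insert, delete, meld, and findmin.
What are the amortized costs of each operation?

Soft heaps (Chazelle) allow up to an epsilon = 1/99 fraction of elements to have corrupted (raised) keys. Insert is O(log(1/epsilon)) = O(log 99) amortized -- the structure maintains heap-ordered binary trees of rank bounded by O(log(1/epsilon)). Meld concatenates root lists: O(1) amortized. Delete and findmin are O(1) amortized.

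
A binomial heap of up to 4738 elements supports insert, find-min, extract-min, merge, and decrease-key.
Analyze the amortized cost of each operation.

A binomial heap with n <= 4738 elements has at most floor(log_2 4738) + 1 = 13 trees. Using potential Phi = number of trees: Insert adds one tree, but cascading merges reduce count -- amortized O(1). Find-min reads the cached minimum pointer: O(1). Extract-min creates O(log n) new trees: O(log n). Merge combines tree lists: O(log n). Decrease-key sifts the element up its tree of height <= log n: O(log n).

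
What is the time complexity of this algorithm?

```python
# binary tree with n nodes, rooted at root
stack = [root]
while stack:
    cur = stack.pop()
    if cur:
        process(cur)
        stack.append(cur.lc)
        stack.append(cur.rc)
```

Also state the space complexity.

Time complexity: O(n).
Space complexity: O(n).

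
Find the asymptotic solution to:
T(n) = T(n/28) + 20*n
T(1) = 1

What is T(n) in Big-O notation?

Geometric series: 20*n*(1 + 1/28 + 1/28^2 + ...) = O(n). T(n) = O(n).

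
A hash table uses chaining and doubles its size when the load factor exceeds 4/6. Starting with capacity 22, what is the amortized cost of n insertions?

Rehashing occurs when load exceeds 4/6. Total rehash cost is geometric series summing to O(n). Each insertion itself is O(1). Amortized: O(1).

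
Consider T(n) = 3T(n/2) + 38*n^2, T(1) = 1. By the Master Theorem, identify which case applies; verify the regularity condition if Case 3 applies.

a=3, b=2, f(n)=38*n^2.
log_2(3) = 1.585 < 2.
f(n) = Omega(n^(1.585+epsilon)) for some epsilon > 0, so Case 3 is the candidate.
Regularity: a*f(n/b) = 3*38*(n/2)^2 = (3/4)*38*n^2 <= c*f(n) with c = 3/4 < 1. Satisfied.
Case 3: T(n) = Theta(n^2).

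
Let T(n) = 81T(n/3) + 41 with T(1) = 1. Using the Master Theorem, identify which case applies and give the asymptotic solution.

a=81, b=3, f(n)=41.
log_3(81) = 4 > 0.
Since f(n) = O(n^0) is polynomially smaller than n^4, Case 1 applies.
T(n) = Theta(n^4).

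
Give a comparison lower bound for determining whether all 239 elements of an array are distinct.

In the algebraic decision-tree model, the YES region for element distinctness on 239 elements has 239! connected components (one per ordering). Ben-Or's theorem then gives a lower bound of Omega(log(n!)) = Omega(n log n).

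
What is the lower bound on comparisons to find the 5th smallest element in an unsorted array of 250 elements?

Finding the 5th smallest of 250 elements requires Omega(n) comparisons. Every element must participate in at least one comparison; otherwise it could be the 5th smallest.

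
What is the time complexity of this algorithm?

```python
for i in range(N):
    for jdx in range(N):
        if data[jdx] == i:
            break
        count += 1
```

Time complexity: O(n^2).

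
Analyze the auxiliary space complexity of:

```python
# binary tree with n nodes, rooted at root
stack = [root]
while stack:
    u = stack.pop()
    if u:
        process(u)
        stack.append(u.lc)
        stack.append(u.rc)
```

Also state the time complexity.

Space complexity: O(n).
Auxiliary storage grows linearly with the input size n in the worst case.
Time complexity: O(n).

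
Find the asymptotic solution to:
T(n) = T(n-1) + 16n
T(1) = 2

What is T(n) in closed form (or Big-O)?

Unrolling: T(n) = 2 + 16*(2 + 3 + ... + n) = 2 + 16*(n(n+1)/2 - 1) = O(n^2).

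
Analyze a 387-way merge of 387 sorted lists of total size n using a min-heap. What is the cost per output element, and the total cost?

Maintain a min-heap of size 387 holding the current head of each list. Each output step does one extract-min (O(log 387)) and one insert of that list's next element (O(log 387)). Each of the n elements passes through the heap exactly once, so the total cost is O(n log 387), i.e. O(log 387) per output element.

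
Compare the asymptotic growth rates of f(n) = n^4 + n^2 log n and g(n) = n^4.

f(n) = n^4 + n^2 log n and g(n) = n^4 are Theta of each other: the lower-order n^2 log n term is o(n^4); both are Theta(n^4).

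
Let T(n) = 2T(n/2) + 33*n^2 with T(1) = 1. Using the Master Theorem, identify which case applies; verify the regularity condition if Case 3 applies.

a=2, b=2, f(n)=33*n^2.
log_2(2) = 1 < 2.
f(n) = Omega(n^(1+epsilon)) for some epsilon > 0, so Case 3 is the candidate.
Regularity: a*f(n/b) = 2*33*(n/2)^2 = (2/4)*33*n^2 <= c*f(n) with c = 2/4 < 1. Satisfied.
Case 3: T(n) = Theta(n^2).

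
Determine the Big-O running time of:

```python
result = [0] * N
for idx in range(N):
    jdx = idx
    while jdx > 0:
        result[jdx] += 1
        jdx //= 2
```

Time complexity: O(n log n).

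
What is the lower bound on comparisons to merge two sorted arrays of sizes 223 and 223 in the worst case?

Adversary: with |223 - 223| <= 1 the inputs can be fully interleaved so that every adjacent pair in the merged output comes from different arrays. Then each of the 445 adjacent pairs must be directly compared, or the algorithm cannot determine their relative order. Standard merge meets this bound.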